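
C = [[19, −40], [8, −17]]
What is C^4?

tr C = 2 and det C = −3, so the characteristic polynomial is λ² − (2)λ + (−3) with roots −1 and 3.
Eigenvectors give P = [[2, 5], [1, 2]] with P⁻¹ = [[−2, 5], [1, −2]], and C = P·diag(−1, 3)·P⁻¹.
Then C^4 = P·diag(1, 81)·P⁻¹ = [[2, 405], [1, 162]] · [[−2, 5], [1, −2]] = [[401, −800], [160, −319]].

[[401, −800], [160, −319]]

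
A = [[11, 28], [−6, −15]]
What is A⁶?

tr A = −4 and det A = 3, so the characteristic polynomial is λ² − (−4)λ + (3) with roots −3 and −1.
Eigenvectors give P = [[2, −7], [−1, 3]] with P⁻¹ = [[−3, −7], [−1, −2]], and A = P·diag(−3, −1)·P⁻¹.
Then A⁶ = P·diag(729, 1)·P⁻¹ = [[1458, −7], [−729, 3]] · [[−3, −7], [−1, −2]] = [[−4367, −10192], [2184, 5097]].

[[−4367, −10192], [2184, 5097]]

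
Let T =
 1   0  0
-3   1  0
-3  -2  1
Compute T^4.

[[1, 0, 0], [-12, 1, 0], [24, -8, 1]]

T = I + N where N = [[0, 0, 0], [-3, 0, 0], [-3, -2, 0]] is strictly lower-triangular, so N^3 = 0.
(I + N)^4 = I + 4·N + 6·N^2 = [[1, 0, 0], [-12, 1, 0], [24, -8, 1]].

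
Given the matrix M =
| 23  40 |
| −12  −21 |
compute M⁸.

tr M = 2 and det M = −3, so the characteristic polynomial is λ² − (2)λ + (−3) with roots 3 and −1.
Eigenvectors give P = [[2, 5], [−1, −3]] with P⁻¹ = [[3, 5], [−1, −2]], and M = P·diag(3, −1)·P⁻¹.
Then M⁸ = P·diag(6561, 1)·P⁻¹ = [[13122, 5], [−6561, −3]] · [[3, 5], [−1, −2]] = [[39361, 65600], [−19680, −32799]].

[[39361, 65600], [−19680, −32799]]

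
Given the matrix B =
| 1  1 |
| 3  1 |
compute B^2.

[[4, 2], [6, 4]]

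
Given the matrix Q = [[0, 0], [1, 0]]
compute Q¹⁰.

[[0, 0], [0, 0]]

Q is strictly triangular, hence nilpotent: Q² = 0, so Q¹⁰ = 0.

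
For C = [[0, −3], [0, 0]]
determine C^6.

[[0, 0], [0, 0]]

C is strictly triangular, hence nilpotent: C^2 = 0, so C^6 = 0.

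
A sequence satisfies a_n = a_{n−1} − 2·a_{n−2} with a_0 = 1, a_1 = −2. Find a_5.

8

With companion matrix Q = [[1, −2], [1, 0]], [a_n, a_{n−1}]ᵀ = Q·[a_{n−1}, a_{n−2}]ᵀ, so [a_5, a_4]ᵀ = Q⁴·[a_1, a_0]ᵀ.
Q⁴ = [[−1, 6], [−3, 2]], giving [a_5, a_4]ᵀ = [[8], [8]].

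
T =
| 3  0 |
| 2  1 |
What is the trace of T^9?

tr T = 4 and det T = 3, so the characteristic polynomial is λ² − (4)λ + (3) with roots 1 and 3.
Eigenvectors give P = [[0, 1], [-1, 1]] with P⁻¹ = [[1, -1], [1, 0]], and T = P·diag(1, 3)·P⁻¹.
Then T^9 = P·diag(1, 19683)·P⁻¹ = [[0, 19683], [-1, 19683]] · [[1, -1], [1, 0]] = [[19683, 0], [19682, 1]].

19684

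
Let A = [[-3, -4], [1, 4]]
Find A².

[[5, -4], [1, 12]]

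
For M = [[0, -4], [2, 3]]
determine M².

[[-8, -12], [6, 1]]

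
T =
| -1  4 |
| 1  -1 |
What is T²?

[[5, -8], [-2, 5]]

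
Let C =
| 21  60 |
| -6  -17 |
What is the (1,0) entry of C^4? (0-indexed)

tr C = 4 and det C = 3, so the characteristic polynomial is λ² − (4)λ + (3) with roots 3 and 1.
Eigenvectors give P = [[10, -3], [-3, 1]] with P⁻¹ = [[1, 3], [3, 10]], and C = P·diag(3, 1)·P⁻¹.
Then C^4 = P·diag(81, 1)·P⁻¹ = [[810, -3], [-243, 1]] · [[1, 3], [3, 10]] = [[801, 2400], [-240, -719]].

-240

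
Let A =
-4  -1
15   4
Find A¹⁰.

[[1, 0], [0, 1]]

A² = I (check: tr A = 0 and det A = -1), so A¹⁰ = I since 10 is even.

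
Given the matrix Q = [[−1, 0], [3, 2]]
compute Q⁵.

tr Q = 1 and det Q = −2, so the characteristic polynomial is λ² − (1)λ + (−2) with roots −1 and 2.
Eigenvectors give P = [[−1, 0], [1, 1]] with P⁻¹ = [[−1, 0], [1, 1]], and Q = P·diag(−1, 2)·P⁻¹.
Then Q⁵ = P·diag(−1, 32)·P⁻¹ = [[1, 0], [−1, 32]] · [[−1, 0], [1, 1]] = [[−1, 0], [33, 32]].

[[−1, 0], [33, 32]]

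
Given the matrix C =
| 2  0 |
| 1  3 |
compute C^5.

[[32, 0], [211, 243]]

tr C = 5 and det C = 6, so the characteristic polynomial is λ² − (5)λ + (6) with roots 3 and 2.
Eigenvectors give P = [[0, -1], [1, 1]] with P⁻¹ = [[1, 1], [-1, 0]], and C = P·diag(3, 2)·P⁻¹.
Then C^5 = P·diag(243, 32)·P⁻¹ = [[0, -32], [243, 32]] · [[1, 1], [-1, 0]] = [[32, 0], [211, 243]].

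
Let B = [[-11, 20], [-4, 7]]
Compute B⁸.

[[32801, -65600], [13120, -26239]]

tr B = -4 and det B = 3, so the characteristic polynomial is λ² − (-4)λ + (3) with roots -1 and -3.
Eigenvectors give P = [[2, -5], [1, -2]] with P⁻¹ = [[-2, 5], [-1, 2]], and B = P·diag(-1, -3)·P⁻¹.
Then B⁸ = P·diag(1, 6561)·P⁻¹ = [[2, -32805], [1, -13122]] · [[-2, 5], [-1, 2]] = [[32801, -65600], [13120, -26239]].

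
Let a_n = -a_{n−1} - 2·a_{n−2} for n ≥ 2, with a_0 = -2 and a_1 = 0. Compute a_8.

28

With companion matrix A = [[-1, -2], [1, 0]], [a_n, a_{n−1}]ᵀ = A·[a_{n−1}, a_{n−2}]ᵀ, so [a_8, a_7]ᵀ = A⁷·[a_1, a_0]ᵀ.
A⁷ = [[3, -14], [7, 10]], giving [a_8, a_7]ᵀ = [[28], [-20]].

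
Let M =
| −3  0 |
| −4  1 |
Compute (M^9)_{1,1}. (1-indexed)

−19683

tr M = −2 and det M = −3, so the characteristic polynomial is λ² − (−2)λ + (−3) with roots −3 and 1.
Eigenvectors give P = [[1, 0], [1, −1]] with P⁻¹ = [[1, 0], [1, −1]], and M = P·diag(−3, 1)·P⁻¹.
Then M^9 = P·diag(−19683, 1)·P⁻¹ = [[−19683, 0], [−19683, −1]] · [[1, 0], [1, −1]] = [[−19683, 0], [−19684, 1]].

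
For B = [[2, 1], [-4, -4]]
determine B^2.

[[0, -2], [8, 12]]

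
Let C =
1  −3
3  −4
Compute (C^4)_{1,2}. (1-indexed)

C^2 = [[−8, 9], [−9, 7]]
C^3 = [[19, −12], [12, −1]]
C^4 = [[−17, −9], [9, −32]]

−9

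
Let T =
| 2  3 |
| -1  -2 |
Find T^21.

T² = I (check: tr T = 0 and det T = -1), so T^21 = T since 21 is odd.

[[2, 3], [-1, -2]]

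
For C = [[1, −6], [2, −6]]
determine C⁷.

[[6049, −12354], [4118, −8364]]

tr C = −5 and det C = 6, so the characteristic polynomial is λ² − (−5)λ + (6) with roots −2 and −3.
Eigenvectors give P = [[2, −3], [1, −2]] with P⁻¹ = [[2, −3], [1, −2]], and C = P·diag(−2, −3)·P⁻¹.
Then C⁷ = P·diag(−128, −2187)·P⁻¹ = [[−256, 6561], [−128, 4374]] · [[2, −3], [1, −2]] = [[6049, −12354], [4118, −8364]].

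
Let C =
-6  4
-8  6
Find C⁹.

[[-1536, 1024], [-2048, 1536]]

tr C = 0 and det C = -4, so the characteristic polynomial is λ² − (0)λ + (-4) with roots 2 and -2.
Eigenvectors give P = [[-1, 1], [-2, 1]] with P⁻¹ = [[1, -1], [2, -1]], and C = P·diag(2, -2)·P⁻¹.
Then C⁹ = P·diag(512, -512)·P⁻¹ = [[-512, -512], [-1024, -512]] · [[1, -1], [2, -1]] = [[-1536, 1024], [-2048, 1536]].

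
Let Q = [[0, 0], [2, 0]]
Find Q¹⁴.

[[0, 0], [0, 0]]

Q is strictly triangular, hence nilpotent: Q² = 0, so Q¹⁴ = 0.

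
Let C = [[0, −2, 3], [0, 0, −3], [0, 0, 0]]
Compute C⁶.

C is strictly triangular, hence nilpotent: C³ = 0, so C⁶ = 0.

[[0, 0, 0], [0, 0, 0], [0, 0, 0]]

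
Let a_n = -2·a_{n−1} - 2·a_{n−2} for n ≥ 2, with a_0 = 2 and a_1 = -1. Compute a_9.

-16

With companion matrix B = [[-2, -2], [1, 0]], [a_n, a_{n−1}]ᵀ = B·[a_{n−1}, a_{n−2}]ᵀ, so [a_9, a_8]ᵀ = B⁸·[a_1, a_0]ᵀ.
B⁸ = [[16, 0], [0, 16]], giving [a_9, a_8]ᵀ = [[-16], [32]].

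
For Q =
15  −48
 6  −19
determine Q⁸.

[[−52479, 157440], [−19680, 59041]]

tr Q = −4 and det Q = 3, so the characteristic polynomial is λ² − (−4)λ + (3) with roots −3 and −1.
Eigenvectors give P = [[8, −3], [3, −1]] with P⁻¹ = [[−1, 3], [−3, 8]], and Q = P·diag(−3, −1)·P⁻¹.
Then Q⁸ = P·diag(6561, 1)·P⁻¹ = [[52488, −3], [19683, −1]] · [[−1, 3], [−3, 8]] = [[−52479, 157440], [−19680, 59041]].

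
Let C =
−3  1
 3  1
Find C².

[[12, −2], [−6, 4]]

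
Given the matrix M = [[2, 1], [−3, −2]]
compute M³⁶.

M² = I (check: tr M = 0 and det M = −1), so M³⁶ = I since 36 is even.

[[1, 0], [0, 1]]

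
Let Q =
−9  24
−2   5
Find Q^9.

[[−78729, 236184], [−19682, 59045]]

tr Q = −4 and det Q = 3, so the characteristic polynomial is λ² − (−4)λ + (3) with roots −1 and −3.
Eigenvectors give P = [[−3, 4], [−1, 1]] with P⁻¹ = [[1, −4], [1, −3]], and Q = P·diag(−1, −3)·P⁻¹.
Then Q^9 = P·diag(−1, −19683)·P⁻¹ = [[3, −78732], [1, −19683]] · [[1, −4], [1, −3]] = [[−78729, 236184], [−19682, 59045]].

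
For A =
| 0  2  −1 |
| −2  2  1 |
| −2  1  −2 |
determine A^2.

[[−2, 3, 4], [−6, 1, 2], [2, −4, 7]]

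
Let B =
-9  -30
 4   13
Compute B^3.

[[-129, -390], [52, 157]]

tr B = 4 and det B = 3, so the characteristic polynomial is λ² − (4)λ + (3) with roots 1 and 3.
Eigenvectors give P = [[3, 5], [-1, -2]] with P⁻¹ = [[2, 5], [-1, -3]], and B = P·diag(1, 3)·P⁻¹.
Then B^3 = P·diag(1, 27)·P⁻¹ = [[3, 135], [-1, -54]] · [[2, 5], [-1, -3]] = [[-129, -390], [52, 157]].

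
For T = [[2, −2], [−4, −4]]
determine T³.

[[8, −40], [−80, −112]]

T² = [[12, 4], [8, 24]]
T³ = [[8, −40], [−80, −112]]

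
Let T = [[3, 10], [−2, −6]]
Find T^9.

tr T = −3 and det T = 2, so the characteristic polynomial is λ² − (−3)λ + (2) with roots −1 and −2.
Eigenvectors give P = [[5, −2], [−2, 1]] with P⁻¹ = [[1, 2], [2, 5]], and T = P·diag(−1, −2)·P⁻¹.
Then T^9 = P·diag(−1, −512)·P⁻¹ = [[−5, 1024], [2, −512]] · [[1, 2], [2, 5]] = [[2043, 5110], [−1022, −2556]].

[[2043, 5110], [−1022, −2556]]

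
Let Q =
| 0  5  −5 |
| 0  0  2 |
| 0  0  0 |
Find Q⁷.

Q is strictly triangular, hence nilpotent: Q³ = 0, so Q⁷ = 0.

[[0, 0, 0], [0, 0, 0], [0, 0, 0]]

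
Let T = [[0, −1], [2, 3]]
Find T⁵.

tr T = 3 and det T = 2, so the characteristic polynomial is λ² − (3)λ + (2) with roots 1 and 2.
Eigenvectors give P = [[1, −1], [−1, 2]] with P⁻¹ = [[2, 1], [1, 1]], and T = P·diag(1, 2)·P⁻¹.
Then T⁵ = P·diag(1, 32)·P⁻¹ = [[1, −32], [−1, 64]] · [[2, 1], [1, 1]] = [[−30, −31], [62, 63]].

[[−30, −31], [62, 63]]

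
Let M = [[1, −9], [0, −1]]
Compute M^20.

[[1, 0], [0, 1]]

M² = I (check: tr M = 0 and det M = −1), so M^20 = I since 20 is even.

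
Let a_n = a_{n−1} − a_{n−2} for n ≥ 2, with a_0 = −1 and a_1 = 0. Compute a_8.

With companion matrix T = [[1, −1], [1, 0]], [a_n, a_{n−1}]ᵀ = T·[a_{n−1}, a_{n−2}]ᵀ, so [a_8, a_7]ᵀ = T⁷·[a_1, a_0]ᵀ.
T⁷ = [[1, −1], [1, 0]], giving [a_8, a_7]ᵀ = [[1], [0]].

1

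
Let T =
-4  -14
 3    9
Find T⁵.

tr T = 5 and det T = 6, so the characteristic polynomial is λ² − (5)λ + (6) with roots 3 and 2.
Eigenvectors give P = [[-2, 7], [1, -3]] with P⁻¹ = [[3, 7], [1, 2]], and T = P·diag(3, 2)·P⁻¹.
Then T⁵ = P·diag(243, 32)·P⁻¹ = [[-486, 224], [243, -96]] · [[3, 7], [1, 2]] = [[-1234, -2954], [633, 1509]].

[[-1234, -2954], [633, 1509]]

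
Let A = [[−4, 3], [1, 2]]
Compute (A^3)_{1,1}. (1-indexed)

A^2 = [[19, −6], [−2, 7]]
A^3 = [[−82, 45], [15, 8]]

−82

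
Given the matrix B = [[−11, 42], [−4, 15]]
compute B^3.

tr B = 4 and det B = 3, so the characteristic polynomial is λ² − (4)λ + (3) with roots 1 and 3.
Eigenvectors give P = [[7, 3], [2, 1]] with P⁻¹ = [[1, −3], [−2, 7]], and B = P·diag(1, 3)·P⁻¹.
Then B^3 = P·diag(1, 27)·P⁻¹ = [[7, 81], [2, 27]] · [[1, −3], [−2, 7]] = [[−155, 546], [−52, 183]].

[[−155, 546], [−52, 183]]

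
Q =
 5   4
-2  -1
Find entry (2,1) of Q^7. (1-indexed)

tr Q = 4 and det Q = 3, so the characteristic polynomial is λ² − (4)λ + (3) with roots 3 and 1.
Eigenvectors give P = [[-2, -1], [1, 1]] with P⁻¹ = [[-1, -1], [1, 2]], and Q = P·diag(3, 1)·P⁻¹.
Then Q^7 = P·diag(2187, 1)·P⁻¹ = [[-4374, -1], [2187, 1]] · [[-1, -1], [1, 2]] = [[4373, 4372], [-2186, -2185]].

-2186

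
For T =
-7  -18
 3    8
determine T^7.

[[-259, -774], [129, 386]]

tr T = 1 and det T = -2, so the characteristic polynomial is λ² − (1)λ + (-2) with roots 2 and -1.
Eigenvectors give P = [[2, 3], [-1, -1]] with P⁻¹ = [[-1, -3], [1, 2]], and T = P·diag(2, -1)·P⁻¹.
Then T^7 = P·diag(128, -1)·P⁻¹ = [[256, -3], [-128, 1]] · [[-1, -3], [1, 2]] = [[-259, -774], [129, 386]].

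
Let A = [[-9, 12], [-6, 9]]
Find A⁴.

[[81, 0], [0, 81]]

tr A = 0 and det A = -9, so the characteristic polynomial is λ² − (0)λ + (-9) with roots -3 and 3.
Eigenvectors give P = [[2, 1], [1, 1]] with P⁻¹ = [[1, -1], [-1, 2]], and A = P·diag(-3, 3)·P⁻¹.
Then A⁴ = P·diag(81, 81)·P⁻¹ = [[162, 81], [81, 81]] · [[1, -1], [-1, 2]] = [[81, 0], [0, 81]].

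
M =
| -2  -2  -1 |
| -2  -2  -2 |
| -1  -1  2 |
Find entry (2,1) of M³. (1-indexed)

-42

M² = [[9, 9, 4], [10, 10, 2], [2, 2, 7]]
M³ = [[-40, -40, -19], [-42, -42, -26], [-15, -15, 8]]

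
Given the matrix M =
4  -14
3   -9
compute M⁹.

[[114514, -268394], [57513, -134709]]

tr M = -5 and det M = 6, so the characteristic polynomial is λ² − (-5)λ + (6) with roots -2 and -3.
Eigenvectors give P = [[7, 2], [3, 1]] with P⁻¹ = [[1, -2], [-3, 7]], and M = P·diag(-2, -3)·P⁻¹.
Then M⁹ = P·diag(-512, -19683)·P⁻¹ = [[-3584, -39366], [-1536, -19683]] · [[1, -2], [-3, 7]] = [[114514, -268394], [57513, -134709]].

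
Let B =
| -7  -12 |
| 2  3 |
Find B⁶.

[[2185, 4368], [-728, -1455]]

tr B = -4 and det B = 3, so the characteristic polynomial is λ² − (-4)λ + (3) with roots -3 and -1.
Eigenvectors give P = [[-3, -2], [1, 1]] with P⁻¹ = [[-1, -2], [1, 3]], and B = P·diag(-3, -1)·P⁻¹.
Then B⁶ = P·diag(729, 1)·P⁻¹ = [[-2187, -2], [729, 1]] · [[-1, -2], [1, 3]] = [[2185, 4368], [-728, -1455]].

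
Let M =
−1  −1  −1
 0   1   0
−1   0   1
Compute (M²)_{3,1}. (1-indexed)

0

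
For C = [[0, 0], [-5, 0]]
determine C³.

C is strictly triangular, hence nilpotent: C² = 0, so C³ = 0.

[[0, 0], [0, 0]]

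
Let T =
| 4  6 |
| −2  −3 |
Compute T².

T² = T (a projection; rank 1, trace 1), so T² = T.

[[4, 6], [−2, −3]]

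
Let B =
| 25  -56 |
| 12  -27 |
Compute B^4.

[[-479, 1120], [-240, 561]]

tr B = -2 and det B = -3, so the characteristic polynomial is λ² − (-2)λ + (-3) with roots -3 and 1.
Eigenvectors give P = [[-2, -7], [-1, -3]] with P⁻¹ = [[3, -7], [-1, 2]], and B = P·diag(-3, 1)·P⁻¹.
Then B^4 = P·diag(81, 1)·P⁻¹ = [[-162, -7], [-81, -3]] · [[3, -7], [-1, 2]] = [[-479, 1120], [-240, 561]].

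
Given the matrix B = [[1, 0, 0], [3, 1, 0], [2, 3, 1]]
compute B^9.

B = I + N where N = [[0, 0, 0], [3, 0, 0], [2, 3, 0]] is strictly lower-triangular, so N^3 = 0.
(I + N)^9 = I + 9·N + 36·N^2 = [[1, 0, 0], [27, 1, 0], [342, 27, 1]].

[[1, 0, 0], [27, 1, 0], [342, 27, 1]]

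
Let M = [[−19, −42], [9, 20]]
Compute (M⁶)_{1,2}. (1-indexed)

tr M = 1 and det M = −2, so the characteristic polynomial is λ² − (1)λ + (−2) with roots 2 and −1.
Eigenvectors give P = [[−2, 7], [1, −3]] with P⁻¹ = [[3, 7], [1, 2]], and M = P·diag(2, −1)·P⁻¹.
Then M⁶ = P·diag(64, 1)·P⁻¹ = [[−128, 7], [64, −3]] · [[3, 7], [1, 2]] = [[−377, −882], [189, 442]].

−882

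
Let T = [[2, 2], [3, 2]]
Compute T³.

T² = [[10, 8], [12, 10]]
T³ = [[44, 36], [54, 44]]

[[44, 36], [54, 44]]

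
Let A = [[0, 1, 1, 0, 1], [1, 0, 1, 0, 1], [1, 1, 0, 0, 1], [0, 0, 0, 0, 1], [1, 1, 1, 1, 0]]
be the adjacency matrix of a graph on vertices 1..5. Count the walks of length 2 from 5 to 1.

The number of length-2 walks from vertex 5 to vertex 1 is entry (5,1) of A², where A is the adjacency matrix.
A² = [[3, 2, 2, 1, 2], [2, 3, 2, 1, 2], [2, 2, 3, 1, 2], [1, 1, 1, 1, 0], [2, 2, 2, 0, 4]]

2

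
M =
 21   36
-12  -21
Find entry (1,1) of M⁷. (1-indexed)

15309

tr M = 0 and det M = -9, so the characteristic polynomial is λ² − (0)λ + (-9) with roots -3 and 3.
Eigenvectors give P = [[-3, -2], [2, 1]] with P⁻¹ = [[1, 2], [-2, -3]], and M = P·diag(-3, 3)·P⁻¹.
Then M⁷ = P·diag(-2187, 2187)·P⁻¹ = [[6561, -4374], [-4374, 2187]] · [[1, 2], [-2, -3]] = [[15309, 26244], [-8748, -15309]].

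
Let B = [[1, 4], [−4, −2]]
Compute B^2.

[[−15, −4], [4, −12]]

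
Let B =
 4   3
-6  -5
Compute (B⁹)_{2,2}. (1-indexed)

-1025

tr B = -1 and det B = -2, so the characteristic polynomial is λ² − (-1)λ + (-2) with roots -2 and 1.
Eigenvectors give P = [[-1, -1], [2, 1]] with P⁻¹ = [[1, 1], [-2, -1]], and B = P·diag(-2, 1)·P⁻¹.
Then B⁹ = P·diag(-512, 1)·P⁻¹ = [[512, -1], [-1024, 1]] · [[1, 1], [-2, -1]] = [[514, 513], [-1026, -1025]].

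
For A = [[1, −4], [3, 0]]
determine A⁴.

[[109, 92], [−69, 132]]

A² = [[−11, −4], [3, −12]]
A³ = [[−23, 44], [−33, −12]]
A⁴ = [[109, 92], [−69, 132]]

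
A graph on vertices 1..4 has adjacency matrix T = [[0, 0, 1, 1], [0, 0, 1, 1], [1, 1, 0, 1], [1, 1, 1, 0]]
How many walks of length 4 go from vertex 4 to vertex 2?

The number of length-4 walks from vertex 4 to vertex 2 is entry (4,2) of T^4, where T is the adjacency matrix.
T^2 = [[2, 2, 1, 1], [2, 2, 1, 1], [1, 1, 3, 2], [1, 1, 2, 3]]
T^3 = [[2, 2, 5, 5], [2, 2, 5, 5], [5, 5, 4, 5], [5, 5, 5, 4]]
T^4 = [[10, 10, 9, 9], [10, 10, 9, 9], [9, 9, 15, 14], [9, 9, 14, 15]]

9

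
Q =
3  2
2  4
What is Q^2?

[[13, 14], [14, 20]]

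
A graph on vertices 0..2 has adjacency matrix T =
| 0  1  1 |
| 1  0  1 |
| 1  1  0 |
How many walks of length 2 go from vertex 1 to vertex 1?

The number of length-2 walks from vertex 1 to vertex 1 is entry (1,1) of T^2, where T is the adjacency matrix.
T^2 = [[2, 1, 1], [1, 2, 1], [1, 1, 2]]

2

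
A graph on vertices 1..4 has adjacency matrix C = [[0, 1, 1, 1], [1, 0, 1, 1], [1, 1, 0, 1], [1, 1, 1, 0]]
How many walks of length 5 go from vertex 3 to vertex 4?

61

The number of length-5 walks from vertex 3 to vertex 4 is entry (3,4) of C⁵, where C is the adjacency matrix.
C² = [[3, 2, 2, 2], [2, 3, 2, 2], [2, 2, 3, 2], [2, 2, 2, 3]]
C³ = [[6, 7, 7, 7], [7, 6, 7, 7], [7, 7, 6, 7], [7, 7, 7, 6]]
C⁴ = [[21, 20, 20, 20], [20, 21, 20, 20], [20, 20, 21, 20], [20, 20, 20, 21]]
C⁵ = [[60, 61, 61, 61], [61, 60, 61, 61], [61, 61, 60, 61], [61, 61, 61, 60]]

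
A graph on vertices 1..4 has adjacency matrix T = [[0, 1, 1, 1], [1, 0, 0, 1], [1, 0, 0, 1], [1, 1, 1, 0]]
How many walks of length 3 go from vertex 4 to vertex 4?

The number of length-3 walks from vertex 4 to vertex 4 is entry (4,4) of T³, where T is the adjacency matrix.
T² = [[3, 1, 1, 2], [1, 2, 2, 1], [1, 2, 2, 1], [2, 1, 1, 3]]
T³ = [[4, 5, 5, 5], [5, 2, 2, 5], [5, 2, 2, 5], [5, 5, 5, 4]]

4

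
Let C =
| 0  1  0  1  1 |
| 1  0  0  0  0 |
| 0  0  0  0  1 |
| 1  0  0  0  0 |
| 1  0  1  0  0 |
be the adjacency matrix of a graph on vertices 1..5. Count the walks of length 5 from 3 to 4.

4

The number of length-5 walks from vertex 3 to vertex 4 is entry (3,4) of C^5, where C is the adjacency matrix.
C^2 = [[3, 0, 1, 0, 0], [0, 1, 0, 1, 1], [1, 0, 1, 0, 0], [0, 1, 0, 1, 1], [0, 1, 0, 1, 2]]
C^3 = [[0, 3, 0, 3, 4], [3, 0, 1, 0, 0], [0, 1, 0, 1, 2], [3, 0, 1, 0, 0], [4, 0, 2, 0, 0]]
C^4 = [[10, 0, 4, 0, 0], [0, 3, 0, 3, 4], [4, 0, 2, 0, 0], [0, 3, 0, 3, 4], [0, 4, 0, 4, 6]]
C^5 = [[0, 10, 0, 10, 14], [10, 0, 4, 0, 0], [0, 4, 0, 4, 6], [10, 0, 4, 0, 0], [14, 0, 6, 0, 0]]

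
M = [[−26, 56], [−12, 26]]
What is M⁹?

tr M = 0 and det M = −4, so the characteristic polynomial is λ² − (0)λ + (−4) with roots 2 and −2.
Eigenvectors give P = [[2, 7], [1, 3]] with P⁻¹ = [[−3, 7], [1, −2]], and M = P·diag(2, −2)·P⁻¹.
Then M⁹ = P·diag(512, −512)·P⁻¹ = [[1024, −3584], [512, −1536]] · [[−3, 7], [1, −2]] = [[−6656, 14336], [−3072, 6656]].

[[−6656, 14336], [−3072, 6656]]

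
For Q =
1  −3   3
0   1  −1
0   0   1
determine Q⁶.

[[1, −18, 63], [0, 1, −6], [0, 0, 1]]

Q = I + N where N = [[0, −3, 3], [0, 0, −1], [0, 0, 0]] is strictly upper-triangular, so N³ = 0.
(I + N)⁶ = I + 6·N + 15·N² = [[1, −18, 63], [0, 1, −6], [0, 0, 1]].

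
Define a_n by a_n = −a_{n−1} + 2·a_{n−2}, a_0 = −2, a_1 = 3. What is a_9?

853

With companion matrix T = [[−1, 2], [1, 0]], [a_n, a_{n−1}]ᵀ = T·[a_{n−1}, a_{n−2}]ᵀ, so [a_9, a_8]ᵀ = T^8·[a_1, a_0]ᵀ.
T^8 = [[171, −170], [−85, 86]], giving [a_9, a_8]ᵀ = [[853], [−427]].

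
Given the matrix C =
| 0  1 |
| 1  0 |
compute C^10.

[[1, 0], [0, 1]]

C² = I (check: tr C = 0 and det C = −1), so C^10 = I since 10 is even.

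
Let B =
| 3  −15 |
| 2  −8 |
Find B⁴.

[[−309, 975], [−130, 406]]

tr B = −5 and det B = 6, so the characteristic polynomial is λ² − (−5)λ + (6) with roots −3 and −2.
Eigenvectors give P = [[5, 3], [2, 1]] with P⁻¹ = [[−1, 3], [2, −5]], and B = P·diag(−3, −2)·P⁻¹.
Then B⁴ = P·diag(81, 16)·P⁻¹ = [[405, 48], [162, 16]] · [[−1, 3], [2, −5]] = [[−309, 975], [−130, 406]].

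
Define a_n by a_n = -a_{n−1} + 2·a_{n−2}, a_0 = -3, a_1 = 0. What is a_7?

126

With companion matrix C = [[-1, 2], [1, 0]], [a_n, a_{n−1}]ᵀ = C·[a_{n−1}, a_{n−2}]ᵀ, so [a_7, a_6]ᵀ = C⁶·[a_1, a_0]ᵀ.
C⁶ = [[43, -42], [-21, 22]], giving [a_7, a_6]ᵀ = [[126], [-66]].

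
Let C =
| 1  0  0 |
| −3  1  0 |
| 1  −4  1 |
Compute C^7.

C = I + N where N = [[0, 0, 0], [−3, 0, 0], [1, −4, 0]] is strictly lower-triangular, so N^3 = 0.
(I + N)^7 = I + 7·N + 21·N^2 = [[1, 0, 0], [−21, 1, 0], [259, −28, 1]].

[[1, 0, 0], [−21, 1, 0], [259, −28, 1]]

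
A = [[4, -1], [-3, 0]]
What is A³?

[[88, -19], [-57, 12]]

A² = [[19, -4], [-12, 3]]
A³ = [[88, -19], [-57, 12]]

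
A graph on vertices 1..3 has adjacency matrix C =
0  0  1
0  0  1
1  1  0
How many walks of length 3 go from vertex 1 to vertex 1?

The number of length-3 walks from vertex 1 to vertex 1 is entry (1,1) of C³, where C is the adjacency matrix.
C² = [[1, 1, 0], [1, 1, 0], [0, 0, 2]]
C³ = [[0, 0, 2], [0, 0, 2], [2, 2, 0]]

0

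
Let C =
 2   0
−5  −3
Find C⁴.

tr C = −1 and det C = −6, so the characteristic polynomial is λ² − (−1)λ + (−6) with roots −3 and 2.
Eigenvectors give P = [[0, −1], [1, 1]] with P⁻¹ = [[1, 1], [−1, 0]], and C = P·diag(−3, 2)·P⁻¹.
Then C⁴ = P·diag(81, 16)·P⁻¹ = [[0, −16], [81, 16]] · [[1, 1], [−1, 0]] = [[16, 0], [65, 81]].

[[16, 0], [65, 81]]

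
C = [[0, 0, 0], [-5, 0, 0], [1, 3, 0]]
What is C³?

[[0, 0, 0], [0, 0, 0], [0, 0, 0]]

C is strictly triangular, hence nilpotent: C³ = 0, so C³ = 0.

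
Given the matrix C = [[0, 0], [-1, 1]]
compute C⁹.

[[0, 0], [-1, 1]]

C² = C (a projection; rank 1, trace 1), so C⁹ = C.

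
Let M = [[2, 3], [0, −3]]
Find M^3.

M^2 = [[4, −3], [0, 9]]
M^3 = [[8, 21], [0, −27]]

[[8, 21], [0, −27]]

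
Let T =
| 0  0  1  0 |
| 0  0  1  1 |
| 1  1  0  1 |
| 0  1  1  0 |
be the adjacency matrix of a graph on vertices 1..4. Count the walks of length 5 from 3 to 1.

The number of length-5 walks from vertex 3 to vertex 1 is entry (3,1) of T⁵, where T is the adjacency matrix.
T² = [[1, 1, 0, 1], [1, 2, 1, 1], [0, 1, 3, 1], [1, 1, 1, 2]]
T³ = [[0, 1, 3, 1], [1, 2, 4, 3], [3, 4, 2, 4], [1, 3, 4, 2]]
T⁴ = [[3, 4, 2, 4], [4, 7, 6, 6], [2, 6, 11, 6], [4, 6, 6, 7]]
T⁵ = [[2, 6, 11, 6], [6, 12, 17, 13], [11, 17, 14, 17], [6, 13, 17, 12]]

11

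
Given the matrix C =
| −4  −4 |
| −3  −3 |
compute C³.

[[−196, −196], [−147, −147]]

C² = [[28, 28], [21, 21]]
C³ = [[−196, −196], [−147, −147]]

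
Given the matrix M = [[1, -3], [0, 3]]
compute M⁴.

M² = [[1, -12], [0, 9]]
M³ = [[1, -39], [0, 27]]
M⁴ = [[1, -120], [0, 81]]

[[1, -120], [0, 81]]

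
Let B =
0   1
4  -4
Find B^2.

[[4, -4], [-16, 20]]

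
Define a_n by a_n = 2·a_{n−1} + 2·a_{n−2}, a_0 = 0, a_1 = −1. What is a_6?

−120

With companion matrix Q = [[2, 2], [1, 0]], [a_n, a_{n−1}]ᵀ = Q·[a_{n−1}, a_{n−2}]ᵀ, so [a_6, a_5]ᵀ = Q⁵·[a_1, a_0]ᵀ.
Q⁵ = [[120, 88], [44, 32]], giving [a_6, a_5]ᵀ = [[−120], [−44]].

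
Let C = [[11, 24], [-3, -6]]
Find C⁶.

[[6049, 15960], [-1995, -5256]]

tr C = 5 and det C = 6, so the characteristic polynomial is λ² − (5)λ + (6) with roots 3 and 2.
Eigenvectors give P = [[-3, -8], [1, 3]] with P⁻¹ = [[-3, -8], [1, 3]], and C = P·diag(3, 2)·P⁻¹.
Then C⁶ = P·diag(729, 64)·P⁻¹ = [[-2187, -512], [729, 192]] · [[-3, -8], [1, 3]] = [[6049, 15960], [-1995, -5256]].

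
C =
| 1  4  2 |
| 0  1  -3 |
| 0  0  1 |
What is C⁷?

[[1, 28, -238], [0, 1, -21], [0, 0, 1]]

C = I + N where N = [[0, 4, 2], [0, 0, -3], [0, 0, 0]] is strictly upper-triangular, so N³ = 0.
(I + N)⁷ = I + 7·N + 21·N² = [[1, 28, -238], [0, 1, -21], [0, 0, 1]].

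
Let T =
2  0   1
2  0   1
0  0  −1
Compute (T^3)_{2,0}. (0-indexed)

0

T^2 = [[4, 0, 1], [4, 0, 1], [0, 0, 1]]
T^3 = [[8, 0, 3], [8, 0, 3], [0, 0, −1]]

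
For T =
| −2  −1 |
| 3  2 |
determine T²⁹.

[[−2, −1], [3, 2]]

T² = I (check: tr T = 0 and det T = −1), so T²⁹ = T since 29 is odd.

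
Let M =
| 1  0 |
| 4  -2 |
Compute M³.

M² = [[1, 0], [-4, 4]]
M³ = [[1, 0], [12, -8]]

[[1, 0], [12, -8]]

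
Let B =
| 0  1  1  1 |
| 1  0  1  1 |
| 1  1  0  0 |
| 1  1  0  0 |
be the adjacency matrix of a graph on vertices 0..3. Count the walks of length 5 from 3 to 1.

29

The number of length-5 walks from vertex 3 to vertex 1 is entry (3,1) of B⁵, where B is the adjacency matrix.
B² = [[3, 2, 1, 1], [2, 3, 1, 1], [1, 1, 2, 2], [1, 1, 2, 2]]
B³ = [[4, 5, 5, 5], [5, 4, 5, 5], [5, 5, 2, 2], [5, 5, 2, 2]]
B⁴ = [[15, 14, 9, 9], [14, 15, 9, 9], [9, 9, 10, 10], [9, 9, 10, 10]]
B⁵ = [[32, 33, 29, 29], [33, 32, 29, 29], [29, 29, 18, 18], [29, 29, 18, 18]]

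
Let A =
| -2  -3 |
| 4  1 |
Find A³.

A² = [[-8, 3], [-4, -11]]
A³ = [[28, 27], [-36, 1]]

[[28, 27], [-36, 1]]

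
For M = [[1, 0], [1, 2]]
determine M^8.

[[1, 0], [255, 256]]

tr M = 3 and det M = 2, so the characteristic polynomial is λ² − (3)λ + (2) with roots 1 and 2.
Eigenvectors give P = [[1, 0], [−1, −1]] with P⁻¹ = [[1, 0], [−1, −1]], and M = P·diag(1, 2)·P⁻¹.
Then M^8 = P·diag(1, 256)·P⁻¹ = [[1, 0], [−1, −256]] · [[1, 0], [−1, −1]] = [[1, 0], [255, 256]].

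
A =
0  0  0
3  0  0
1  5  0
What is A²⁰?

A is strictly triangular, hence nilpotent: A³ = 0, so A²⁰ = 0.

[[0, 0, 0], [0, 0, 0], [0, 0, 0]]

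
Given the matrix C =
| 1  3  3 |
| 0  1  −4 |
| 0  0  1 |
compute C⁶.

[[1, 18, −162], [0, 1, −24], [0, 0, 1]]

C = I + N where N = [[0, 3, 3], [0, 0, −4], [0, 0, 0]] is strictly upper-triangular, so N³ = 0.
(I + N)⁶ = I + 6·N + 15·N² = [[1, 18, −162], [0, 1, −24], [0, 0, 1]].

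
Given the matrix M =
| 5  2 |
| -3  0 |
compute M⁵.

[[665, 422], [-633, -390]]

tr M = 5 and det M = 6, so the characteristic polynomial is λ² − (5)λ + (6) with roots 2 and 3.
Eigenvectors give P = [[-2, -1], [3, 1]] with P⁻¹ = [[1, 1], [-3, -2]], and M = P·diag(2, 3)·P⁻¹.
Then M⁵ = P·diag(32, 243)·P⁻¹ = [[-64, -243], [96, 243]] · [[1, 1], [-3, -2]] = [[665, 422], [-633, -390]].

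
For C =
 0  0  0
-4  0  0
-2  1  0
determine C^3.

[[0, 0, 0], [0, 0, 0], [0, 0, 0]]

C is strictly triangular, hence nilpotent: C^3 = 0, so C^3 = 0.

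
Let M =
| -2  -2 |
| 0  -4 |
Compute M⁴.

M² = [[4, 12], [0, 16]]
M³ = [[-8, -56], [0, -64]]
M⁴ = [[16, 240], [0, 256]]

[[16, 240], [0, 256]]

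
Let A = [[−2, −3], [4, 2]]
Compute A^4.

A^2 = [[−8, 0], [0, −8]]
A^3 = [[16, 24], [−32, −16]]
A^4 = [[64, 0], [0, 64]]

[[64, 0], [0, 64]]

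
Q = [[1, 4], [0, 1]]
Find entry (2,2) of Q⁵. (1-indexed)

Q = I + N where N = [[0, 4], [0, 0]] is strictly upper-triangular, so N² = 0.
(I + N)⁵ = I + 5·N = [[1, 20], [0, 1]].

1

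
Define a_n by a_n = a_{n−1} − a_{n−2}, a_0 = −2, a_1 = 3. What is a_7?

With companion matrix M = [[1, −1], [1, 0]], [a_n, a_{n−1}]ᵀ = M·[a_{n−1}, a_{n−2}]ᵀ, so [a_7, a_6]ᵀ = M⁶·[a_1, a_0]ᵀ.
M⁶ = [[1, 0], [0, 1]], giving [a_7, a_6]ᵀ = [[3], [−2]].

3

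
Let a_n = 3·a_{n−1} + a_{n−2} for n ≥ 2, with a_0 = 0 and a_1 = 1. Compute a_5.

With companion matrix T = [[3, 1], [1, 0]], [a_n, a_{n−1}]ᵀ = T·[a_{n−1}, a_{n−2}]ᵀ, so [a_5, a_4]ᵀ = T⁴·[a_1, a_0]ᵀ.
T⁴ = [[109, 33], [33, 10]], giving [a_5, a_4]ᵀ = [[109], [33]].

109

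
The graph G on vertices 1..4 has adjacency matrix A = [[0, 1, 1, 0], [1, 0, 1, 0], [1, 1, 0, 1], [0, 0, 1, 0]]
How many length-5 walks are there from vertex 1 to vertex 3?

17

The number of length-5 walks from vertex 1 to vertex 3 is entry (1,3) of A⁵, where A is the adjacency matrix.
A² = [[2, 1, 1, 1], [1, 2, 1, 1], [1, 1, 3, 0], [1, 1, 0, 1]]
A³ = [[2, 3, 4, 1], [3, 2, 4, 1], [4, 4, 2, 3], [1, 1, 3, 0]]
A⁴ = [[7, 6, 6, 4], [6, 7, 6, 4], [6, 6, 11, 2], [4, 4, 2, 3]]
A⁵ = [[12, 13, 17, 6], [13, 12, 17, 6], [17, 17, 14, 11], [6, 6, 11, 2]]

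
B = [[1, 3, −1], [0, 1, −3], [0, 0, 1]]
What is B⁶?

[[1, 18, −141], [0, 1, −18], [0, 0, 1]]

B = I + N where N = [[0, 3, −1], [0, 0, −3], [0, 0, 0]] is strictly upper-triangular, so N³ = 0.
(I + N)⁶ = I + 6·N + 15·N² = [[1, 18, −141], [0, 1, −18], [0, 0, 1]].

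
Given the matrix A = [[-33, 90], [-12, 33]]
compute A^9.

[[-216513, 590490], [-78732, 216513]]

tr A = 0 and det A = -9, so the characteristic polynomial is λ² − (0)λ + (-9) with roots -3 and 3.
Eigenvectors give P = [[-3, -5], [-1, -2]] with P⁻¹ = [[-2, 5], [1, -3]], and A = P·diag(-3, 3)·P⁻¹.
Then A^9 = P·diag(-19683, 19683)·P⁻¹ = [[59049, -98415], [19683, -39366]] · [[-2, 5], [1, -3]] = [[-216513, 590490], [-78732, 216513]].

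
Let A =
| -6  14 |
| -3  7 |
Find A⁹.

[[-6, 14], [-3, 7]]

A² = A (a projection; rank 1, trace 1), so A⁹ = A.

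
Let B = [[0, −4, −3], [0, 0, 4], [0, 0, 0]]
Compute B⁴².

B is strictly triangular, hence nilpotent: B³ = 0, so B⁴² = 0.

[[0, 0, 0], [0, 0, 0], [0, 0, 0]]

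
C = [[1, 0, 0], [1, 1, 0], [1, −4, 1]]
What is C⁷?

C = I + N where N = [[0, 0, 0], [1, 0, 0], [1, −4, 0]] is strictly lower-triangular, so N³ = 0.
(I + N)⁷ = I + 7·N + 21·N² = [[1, 0, 0], [7, 1, 0], [−77, −28, 1]].

[[1, 0, 0], [7, 1, 0], [−77, −28, 1]]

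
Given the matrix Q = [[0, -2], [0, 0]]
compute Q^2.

[[0, 0], [0, 0]]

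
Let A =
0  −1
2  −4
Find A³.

A² = [[−2, 4], [−8, 14]]
A³ = [[8, −14], [28, −48]]

[[8, −14], [28, −48]]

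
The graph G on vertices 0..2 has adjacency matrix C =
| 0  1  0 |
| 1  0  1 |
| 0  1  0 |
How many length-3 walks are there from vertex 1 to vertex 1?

0

The number of length-3 walks from vertex 1 to vertex 1 is entry (1,1) of C³, where C is the adjacency matrix.
C² = [[1, 0, 1], [0, 2, 0], [1, 0, 1]]
C³ = [[0, 2, 0], [2, 0, 2], [0, 2, 0]]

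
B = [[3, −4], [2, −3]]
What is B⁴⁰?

B² = I (check: tr B = 0 and det B = −1), so B⁴⁰ = I since 40 is even.

[[1, 0], [0, 1]]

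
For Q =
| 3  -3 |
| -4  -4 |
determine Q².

[[21, 3], [4, 28]]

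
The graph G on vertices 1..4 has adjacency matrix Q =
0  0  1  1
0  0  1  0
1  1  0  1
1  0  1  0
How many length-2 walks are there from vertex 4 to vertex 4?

The number of length-2 walks from vertex 4 to vertex 4 is entry (4,4) of Q^2, where Q is the adjacency matrix.
Q^2 = [[2, 1, 1, 1], [1, 1, 0, 1], [1, 0, 3, 1], [1, 1, 1, 2]]

2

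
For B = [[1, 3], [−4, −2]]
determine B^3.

[[1, −27], [36, 28]]

B^2 = [[−11, −3], [4, −8]]
B^3 = [[1, −27], [36, 28]]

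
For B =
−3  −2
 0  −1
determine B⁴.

[[81, 80], [0, 1]]

B² = [[9, 8], [0, 1]]
B³ = [[−27, −26], [0, −1]]
B⁴ = [[81, 80], [0, 1]]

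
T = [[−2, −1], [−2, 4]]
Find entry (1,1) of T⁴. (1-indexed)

T² = [[6, −2], [−4, 18]]
T³ = [[−8, −14], [−28, 76]]
T⁴ = [[44, −48], [−96, 332]]

44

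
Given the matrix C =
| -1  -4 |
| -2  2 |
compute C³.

C² = [[9, -4], [-2, 12]]
C³ = [[-1, -44], [-22, 32]]

[[-1, -44], [-22, 32]]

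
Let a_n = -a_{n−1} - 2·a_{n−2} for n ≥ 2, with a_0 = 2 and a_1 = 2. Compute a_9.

-46

With companion matrix T = [[-1, -2], [1, 0]], [a_n, a_{n−1}]ᵀ = T·[a_{n−1}, a_{n−2}]ᵀ, so [a_9, a_8]ᵀ = T⁸·[a_1, a_0]ᵀ.
T⁸ = [[-17, -6], [3, -14]], giving [a_9, a_8]ᵀ = [[-46], [-22]].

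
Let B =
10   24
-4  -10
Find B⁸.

tr B = 0 and det B = -4, so the characteristic polynomial is λ² − (0)λ + (-4) with roots 2 and -2.
Eigenvectors give P = [[3, 2], [-1, -1]] with P⁻¹ = [[1, 2], [-1, -3]], and B = P·diag(2, -2)·P⁻¹.
Then B⁸ = P·diag(256, 256)·P⁻¹ = [[768, 512], [-256, -256]] · [[1, 2], [-1, -3]] = [[256, 0], [0, 256]].

[[256, 0], [0, 256]]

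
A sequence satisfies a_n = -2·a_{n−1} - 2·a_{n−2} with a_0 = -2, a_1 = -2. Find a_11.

With companion matrix A = [[-2, -2], [1, 0]], [a_n, a_{n−1}]ᵀ = A·[a_{n−1}, a_{n−2}]ᵀ, so [a_11, a_10]ᵀ = A^10·[a_1, a_0]ᵀ.
A^10 = [[32, 64], [-32, -32]], giving [a_11, a_10]ᵀ = [[-192], [128]].

-192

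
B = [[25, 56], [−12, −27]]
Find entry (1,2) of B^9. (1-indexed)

tr B = −2 and det B = −3, so the characteristic polynomial is λ² − (−2)λ + (−3) with roots −3 and 1.
Eigenvectors give P = [[−2, 7], [1, −3]] with P⁻¹ = [[3, 7], [1, 2]], and B = P·diag(−3, 1)·P⁻¹.
Then B^9 = P·diag(−19683, 1)·P⁻¹ = [[39366, 7], [−19683, −3]] · [[3, 7], [1, 2]] = [[118105, 275576], [−59052, −137787]].

275576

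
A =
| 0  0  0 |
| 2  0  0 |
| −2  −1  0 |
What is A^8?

A is strictly triangular, hence nilpotent: A^3 = 0, so A^8 = 0.

[[0, 0, 0], [0, 0, 0], [0, 0, 0]]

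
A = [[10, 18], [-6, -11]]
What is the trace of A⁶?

65

tr A = -1 and det A = -2, so the characteristic polynomial is λ² − (-1)λ + (-2) with roots -2 and 1.
Eigenvectors give P = [[-3, 2], [2, -1]] with P⁻¹ = [[1, 2], [2, 3]], and A = P·diag(-2, 1)·P⁻¹.
Then A⁶ = P·diag(64, 1)·P⁻¹ = [[-192, 2], [128, -1]] · [[1, 2], [2, 3]] = [[-188, -378], [126, 253]].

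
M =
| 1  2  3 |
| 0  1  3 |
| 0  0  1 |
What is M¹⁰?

M = I + N where N = [[0, 2, 3], [0, 0, 3], [0, 0, 0]] is strictly upper-triangular, so N³ = 0.
(I + N)¹⁰ = I + 10·N + 45·N² = [[1, 20, 300], [0, 1, 30], [0, 0, 1]].

[[1, 20, 300], [0, 1, 30], [0, 0, 1]]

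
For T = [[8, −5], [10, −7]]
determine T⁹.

tr T = 1 and det T = −6, so the characteristic polynomial is λ² − (1)λ + (−6) with roots −2 and 3.
Eigenvectors give P = [[1, −1], [2, −1]] with P⁻¹ = [[−1, 1], [−2, 1]], and T = P·diag(−2, 3)·P⁻¹.
Then T⁹ = P·diag(−512, 19683)·P⁻¹ = [[−512, −19683], [−1024, −19683]] · [[−1, 1], [−2, 1]] = [[39878, −20195], [40390, −20707]].

[[39878, −20195], [40390, −20707]]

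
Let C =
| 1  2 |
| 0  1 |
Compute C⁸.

C = I + N where N = [[0, 2], [0, 0]] is strictly upper-triangular, so N² = 0.
(I + N)⁸ = I + 8·N = [[1, 16], [0, 1]].

[[1, 16], [0, 1]]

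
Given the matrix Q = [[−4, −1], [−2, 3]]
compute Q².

[[18, 1], [2, 11]]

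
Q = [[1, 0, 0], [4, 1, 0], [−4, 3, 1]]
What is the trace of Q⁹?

Q = I + N where N = [[0, 0, 0], [4, 0, 0], [−4, 3, 0]] is strictly lower-triangular, so N³ = 0.
(I + N)⁹ = I + 9·N + 36·N² = [[1, 0, 0], [36, 1, 0], [396, 27, 1]].

3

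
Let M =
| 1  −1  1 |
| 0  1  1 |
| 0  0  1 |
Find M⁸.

[[1, −8, −20], [0, 1, 8], [0, 0, 1]]

M = I + N where N = [[0, −1, 1], [0, 0, 1], [0, 0, 0]] is strictly upper-triangular, so N³ = 0.
(I + N)⁸ = I + 8·N + 28·N² = [[1, −8, −20], [0, 1, 8], [0, 0, 1]].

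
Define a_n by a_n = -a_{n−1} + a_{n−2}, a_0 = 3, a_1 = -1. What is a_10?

157

With companion matrix M = [[-1, 1], [1, 0]], [a_n, a_{n−1}]ᵀ = M·[a_{n−1}, a_{n−2}]ᵀ, so [a_10, a_9]ᵀ = M^9·[a_1, a_0]ᵀ.
M^9 = [[-55, 34], [34, -21]], giving [a_10, a_9]ᵀ = [[157], [-97]].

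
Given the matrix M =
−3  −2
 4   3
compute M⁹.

[[−3, −2], [4, 3]]

M² = I (check: tr M = 0 and det M = −1), so M⁹ = M since 9 is odd.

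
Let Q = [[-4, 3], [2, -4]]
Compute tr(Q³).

-272

Q² = [[22, -24], [-16, 22]]
Q³ = [[-136, 162], [108, -136]]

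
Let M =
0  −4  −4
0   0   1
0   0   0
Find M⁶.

M is strictly triangular, hence nilpotent: M³ = 0, so M⁶ = 0.

[[0, 0, 0], [0, 0, 0], [0, 0, 0]]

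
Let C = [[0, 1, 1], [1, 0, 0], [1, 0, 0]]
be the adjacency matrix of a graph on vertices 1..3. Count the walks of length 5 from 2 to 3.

0

The number of length-5 walks from vertex 2 to vertex 3 is entry (2,3) of C⁵, where C is the adjacency matrix.
C² = [[2, 0, 0], [0, 1, 1], [0, 1, 1]]
C³ = [[0, 2, 2], [2, 0, 0], [2, 0, 0]]
C⁴ = [[4, 0, 0], [0, 2, 2], [0, 2, 2]]
C⁵ = [[0, 4, 4], [4, 0, 0], [4, 0, 0]]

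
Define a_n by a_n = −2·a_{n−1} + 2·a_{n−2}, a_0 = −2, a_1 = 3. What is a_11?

81568

With companion matrix M = [[−2, 2], [1, 0]], [a_n, a_{n−1}]ᵀ = M·[a_{n−1}, a_{n−2}]ᵀ, so [a_11, a_10]ᵀ = M¹⁰·[a_1, a_0]ᵀ.
M¹⁰ = [[18272, −13376], [−6688, 4896]], giving [a_11, a_10]ᵀ = [[81568], [−29856]].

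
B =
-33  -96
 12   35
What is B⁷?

[[-17505, -52512], [6564, 19691]]

tr B = 2 and det B = -3, so the characteristic polynomial is λ² − (2)λ + (-3) with roots 3 and -1.
Eigenvectors give P = [[-8, -3], [3, 1]] with P⁻¹ = [[1, 3], [-3, -8]], and B = P·diag(3, -1)·P⁻¹.
Then B⁷ = P·diag(2187, -1)·P⁻¹ = [[-17496, 3], [6561, -1]] · [[1, 3], [-3, -8]] = [[-17505, -52512], [6564, 19691]].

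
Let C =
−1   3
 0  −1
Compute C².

[[1, −6], [0, 1]]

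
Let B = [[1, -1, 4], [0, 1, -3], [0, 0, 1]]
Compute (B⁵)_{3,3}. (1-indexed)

1

B = I + N where N = [[0, -1, 4], [0, 0, -3], [0, 0, 0]] is strictly upper-triangular, so N³ = 0.
(I + N)⁵ = I + 5·N + 10·N² = [[1, -5, 50], [0, 1, -15], [0, 0, 1]].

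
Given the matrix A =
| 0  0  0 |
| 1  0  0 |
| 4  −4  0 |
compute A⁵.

[[0, 0, 0], [0, 0, 0], [0, 0, 0]]

A is strictly triangular, hence nilpotent: A³ = 0, so A⁵ = 0.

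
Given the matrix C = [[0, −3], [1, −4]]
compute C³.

[[12, −39], [13, −40]]

C² = [[−3, 12], [−4, 13]]
C³ = [[12, −39], [13, −40]]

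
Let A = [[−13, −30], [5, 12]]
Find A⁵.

[[−793, −1650], [275, 582]]

tr A = −1 and det A = −6, so the characteristic polynomial is λ² − (−1)λ + (−6) with roots 2 and −3.
Eigenvectors give P = [[−2, 3], [1, −1]] with P⁻¹ = [[1, 3], [1, 2]], and A = P·diag(2, −3)·P⁻¹.
Then A⁵ = P·diag(32, −243)·P⁻¹ = [[−64, −729], [32, 243]] · [[1, 3], [1, 2]] = [[−793, −1650], [275, 582]].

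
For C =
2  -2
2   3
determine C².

[[0, -10], [10, 5]]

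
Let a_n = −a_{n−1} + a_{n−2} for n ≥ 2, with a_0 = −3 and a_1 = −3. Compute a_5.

−6

With companion matrix T = [[−1, 1], [1, 0]], [a_n, a_{n−1}]ᵀ = T·[a_{n−1}, a_{n−2}]ᵀ, so [a_5, a_4]ᵀ = T⁴·[a_1, a_0]ᵀ.
T⁴ = [[5, −3], [−3, 2]], giving [a_5, a_4]ᵀ = [[−6], [3]].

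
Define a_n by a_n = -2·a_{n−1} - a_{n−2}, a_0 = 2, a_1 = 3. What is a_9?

43

With companion matrix M = [[-2, -1], [1, 0]], [a_n, a_{n−1}]ᵀ = M·[a_{n−1}, a_{n−2}]ᵀ, so [a_9, a_8]ᵀ = M^8·[a_1, a_0]ᵀ.
M^8 = [[9, 8], [-8, -7]], giving [a_9, a_8]ᵀ = [[43], [-38]].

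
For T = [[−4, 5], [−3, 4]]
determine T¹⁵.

T² = I (check: tr T = 0 and det T = −1), so T¹⁵ = T since 15 is odd.

[[−4, 5], [−3, 4]]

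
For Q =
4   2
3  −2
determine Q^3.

Q^2 = [[22, 4], [6, 10]]
Q^3 = [[100, 36], [54, −8]]

[[100, 36], [54, −8]]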